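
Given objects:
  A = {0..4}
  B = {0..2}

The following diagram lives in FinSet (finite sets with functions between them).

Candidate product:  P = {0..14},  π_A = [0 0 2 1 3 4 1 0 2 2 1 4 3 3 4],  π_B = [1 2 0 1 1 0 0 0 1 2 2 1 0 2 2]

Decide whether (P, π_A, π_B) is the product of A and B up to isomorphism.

Answer: VALID PRODUCT

Trace:
|A|·|B| = 5·3 = 15;  |P| = 15
Check the pairing map k ↦ (π_A(k), π_B(k)):
  0 ↦ (0,1)
  1 ↦ (0,2)
  2 ↦ (2,0)
  3 ↦ (1,1)
  4 ↦ (3,1)
  5 ↦ (4,0)
  6 ↦ (1,0)
  7 ↦ (0,0)
  8 ↦ (2,1)
  9 ↦ (2,2)
  10 ↦ (1,2)
  11 ↦ (4,1)
  12 ↦ (3,0)
  13 ↦ (3,2)
  14 ↦ (4,2)
distinct pairs in image: 15 / 15 needed
  → bijection onto A×B; projections well-typed.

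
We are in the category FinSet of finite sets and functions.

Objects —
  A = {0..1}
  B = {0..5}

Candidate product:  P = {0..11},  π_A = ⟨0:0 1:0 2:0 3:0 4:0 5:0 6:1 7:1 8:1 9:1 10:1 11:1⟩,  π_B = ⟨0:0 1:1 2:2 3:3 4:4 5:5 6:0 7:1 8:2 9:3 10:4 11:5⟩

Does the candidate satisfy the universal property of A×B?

|A|·|B| = 2·6 = 12;  |P| = 12
Check the pairing map k ↦ (π_A(k), π_B(k)):
  0 : (0,0)
  1 : (0,1)
  2 : (0,2)
  3 : (0,3)
  4 : (0,4)
  5 : (0,5)
  6 : (1,0)
  7 : (1,1)
  8 : (1,2)
  9 : (1,3)
  10 : (1,4)
  11 : (1,5)
distinct pairs in image: 12 / 12 needed
  → bijection onto A×B; projections well-typed.

Answer: VALID PRODUCT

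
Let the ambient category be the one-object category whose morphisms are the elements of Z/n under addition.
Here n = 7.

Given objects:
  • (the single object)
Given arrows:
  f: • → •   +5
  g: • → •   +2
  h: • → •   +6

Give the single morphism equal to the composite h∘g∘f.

  0 +5≡5 +2≡0 +6≡6  (mod 7)
composite: +6

Answer: +6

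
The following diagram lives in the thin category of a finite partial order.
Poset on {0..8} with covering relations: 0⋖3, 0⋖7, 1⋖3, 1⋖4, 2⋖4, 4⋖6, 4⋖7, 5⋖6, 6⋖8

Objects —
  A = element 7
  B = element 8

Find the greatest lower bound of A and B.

Answer: A∧B = 4

Trace:
{x : x≤A ∧ x≤B} = {1,2,4}  (A=7, B=8)
  1 ≤ 4
  2 ≤ 4
  4 ≤ 4
glb = 4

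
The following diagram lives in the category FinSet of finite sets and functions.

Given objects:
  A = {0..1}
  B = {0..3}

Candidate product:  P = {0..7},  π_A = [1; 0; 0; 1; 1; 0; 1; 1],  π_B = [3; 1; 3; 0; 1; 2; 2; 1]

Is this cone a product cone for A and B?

|A|·|B| = 2·4 = 8;  |P| = 8
Check the pairing map k ↦ (π_A(k), π_B(k)):
  0 -> (1,3)
  1 -> (0,1)
  2 -> (0,3)
  3 -> (1,0)
  4 -> (1,1)
  5 -> (0,2)
  6 -> (1,2)
  7 -> (1,1)  ✗ repeats pair of k=4
distinct pairs in image: 7 / 8 needed
  → (1,1) hit at k=4 and k=7

Answer: NOT A VALID PRODUCT — duplicate pair at indices 4,7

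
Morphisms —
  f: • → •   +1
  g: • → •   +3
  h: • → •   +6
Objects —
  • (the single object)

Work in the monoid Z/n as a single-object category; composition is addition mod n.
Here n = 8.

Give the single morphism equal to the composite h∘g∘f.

  0 +1≡1 +3≡4 +6≡2  (mod 8)
composite: +2

Answer: +2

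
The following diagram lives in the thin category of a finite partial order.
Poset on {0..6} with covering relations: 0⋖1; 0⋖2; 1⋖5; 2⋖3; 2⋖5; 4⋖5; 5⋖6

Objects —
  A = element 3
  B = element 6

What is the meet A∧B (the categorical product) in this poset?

Answer: A∧B = 2

Trace:
Common predecessors of 3,6: {0,2}
  0 ⊑ 2
  2 ⊑ 2
glb = 2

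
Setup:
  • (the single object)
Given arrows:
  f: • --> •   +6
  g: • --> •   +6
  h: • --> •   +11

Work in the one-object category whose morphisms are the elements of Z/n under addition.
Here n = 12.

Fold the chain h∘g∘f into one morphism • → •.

Answer: +11

Derivation:
  0 +6≡6 +6≡0 +11≡11  (mod 12)
result: +11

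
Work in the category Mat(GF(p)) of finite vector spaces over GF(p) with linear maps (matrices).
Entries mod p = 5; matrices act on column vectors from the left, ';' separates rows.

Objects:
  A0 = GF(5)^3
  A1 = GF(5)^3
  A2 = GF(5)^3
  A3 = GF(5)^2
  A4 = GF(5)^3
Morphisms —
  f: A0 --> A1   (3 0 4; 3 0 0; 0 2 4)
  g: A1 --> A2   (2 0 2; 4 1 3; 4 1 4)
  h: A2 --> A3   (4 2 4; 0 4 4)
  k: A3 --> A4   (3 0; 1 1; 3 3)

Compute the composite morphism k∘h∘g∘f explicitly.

  e0=[1,0,0] f-->[3,3,0] g-->[1,0,0] h-->[4,0] k-->[2,4,2]
  e1=[0,1,0] f-->[0,0,2] g-->[4,1,3] h-->[0,1] k-->[0,1,3]
  e2=[0,0,1] f-->[4,0,4] g-->[1,3,2] h-->[3,0] k-->[4,3,4]
result: (2 0 4; 4 1 3; 2 3 4)

Answer: (2 0 4; 4 1 3; 2 3 4)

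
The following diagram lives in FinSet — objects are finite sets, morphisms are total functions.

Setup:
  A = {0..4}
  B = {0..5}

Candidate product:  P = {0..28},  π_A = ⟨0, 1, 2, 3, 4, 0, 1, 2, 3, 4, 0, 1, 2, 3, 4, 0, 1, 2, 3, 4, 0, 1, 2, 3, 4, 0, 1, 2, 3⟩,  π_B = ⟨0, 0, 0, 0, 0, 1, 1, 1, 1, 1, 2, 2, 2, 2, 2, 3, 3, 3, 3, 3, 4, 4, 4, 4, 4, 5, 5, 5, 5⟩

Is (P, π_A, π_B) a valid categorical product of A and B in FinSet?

|A|·|B| = 5·6 = 30;  |P| = 29
  → cardinalities differ; no bijection possible.

Answer: NOT A VALID PRODUCT — |P|=29 ≠ |A|·|B|=30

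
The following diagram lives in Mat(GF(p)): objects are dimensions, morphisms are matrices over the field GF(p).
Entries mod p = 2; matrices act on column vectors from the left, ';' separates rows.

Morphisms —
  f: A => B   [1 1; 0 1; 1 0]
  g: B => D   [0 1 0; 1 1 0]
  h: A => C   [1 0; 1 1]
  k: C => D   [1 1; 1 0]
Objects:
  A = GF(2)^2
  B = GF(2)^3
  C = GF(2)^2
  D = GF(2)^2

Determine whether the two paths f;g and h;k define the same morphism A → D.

Path 1 = f;g:
  e0=(1,0) f=>(1,0,1) g=>(0,1)
  e1=(0,1) f=>(1,1,0) g=>(1,0)
  ⟦path⟧₁ = [0 1; 1 0]
Path 2 = h;k:
  e0=(1,0) h=>(1,1) k=>(0,1)
  e1=(0,1) h=>(0,1) k=>(1,0)
  ⟦path⟧₂ = [0 1; 1 0]
Equal? same morphism ✓

Answer: COMMUTES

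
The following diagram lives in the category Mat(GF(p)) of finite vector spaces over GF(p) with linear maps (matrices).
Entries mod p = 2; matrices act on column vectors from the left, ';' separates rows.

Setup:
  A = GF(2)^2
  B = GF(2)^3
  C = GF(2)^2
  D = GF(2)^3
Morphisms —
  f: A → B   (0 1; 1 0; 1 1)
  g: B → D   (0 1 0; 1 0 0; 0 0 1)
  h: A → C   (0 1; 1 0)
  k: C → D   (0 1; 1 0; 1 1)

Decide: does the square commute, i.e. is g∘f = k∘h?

Along f;g (path 1):
  e0=⟨1,0⟩ f→⟨0,1,1⟩ g→⟨1,0,1⟩
  e1=⟨0,1⟩ f→⟨1,0,1⟩ g→⟨0,1,1⟩
  ⟦path⟧₁ = (1 0; 0 1; 1 1)
Along h;k (path 2):
  e0=⟨1,0⟩ h→⟨0,1⟩ k→⟨1,0,1⟩
  e1=⟨0,1⟩ h→⟨1,0⟩ k→⟨0,1,1⟩
  ⟦path⟧₂ = (1 0; 0 1; 1 1)
Equal? same morphism ✓

Answer: COMMUTES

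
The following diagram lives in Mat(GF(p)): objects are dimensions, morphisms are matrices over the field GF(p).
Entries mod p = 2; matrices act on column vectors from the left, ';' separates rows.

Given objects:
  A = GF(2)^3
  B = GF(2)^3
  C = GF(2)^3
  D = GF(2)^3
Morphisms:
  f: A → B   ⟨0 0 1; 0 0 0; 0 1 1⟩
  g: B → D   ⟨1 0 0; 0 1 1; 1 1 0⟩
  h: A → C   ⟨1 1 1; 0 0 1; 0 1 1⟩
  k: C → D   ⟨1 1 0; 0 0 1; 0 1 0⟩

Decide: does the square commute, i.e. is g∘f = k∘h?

Answer: DOES NOT COMMUTE

Derivation:
Along f;g (path 1):
  e0=(1,0,0) f→(0,0,0) g→(0,0,0)
  e1=(0,1,0) f→(0,0,1) g→(0,1,0)
  e2=(0,0,1) f→(1,0,1) g→(1,1,1)
  composite₁ = ⟨0 0 1; 0 1 1; 0 0 1⟩
Along h;k (path 2):
  e0=(1,0,0) h→(1,0,0) k→(1,0,0)
  e1=(0,1,0) h→(1,0,1) k→(1,1,0)
  e2=(0,0,1) h→(1,1,1) k→(0,1,1)
  composite₂ = ⟨1 1 0; 0 1 1; 0 0 1⟩
Equal? differ; not commutative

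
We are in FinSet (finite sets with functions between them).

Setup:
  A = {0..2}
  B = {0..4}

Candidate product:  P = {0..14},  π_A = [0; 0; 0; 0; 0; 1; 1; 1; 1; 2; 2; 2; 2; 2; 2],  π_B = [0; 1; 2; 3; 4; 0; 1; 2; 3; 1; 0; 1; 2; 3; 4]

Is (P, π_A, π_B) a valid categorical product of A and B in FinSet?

|A|·|B| = 3·5 = 15;  |P| = 15
Check the pairing map k ↦ (π_A(k), π_B(k)):
  0 -> (0,0)
  1 -> (0,1)
  2 -> (0,2)
  3 -> (0,3)
  4 -> (0,4)
  5 -> (1,0)
  6 -> (1,1)
  7 -> (1,2)
  8 -> (1,3)
  9 -> (2,1)
  10 -> (2,0)
  11 -> (2,1)  ✗ repeats pair of k=9
  12 -> (2,2)
  13 -> (2,3)
  14 -> (2,4)
distinct pairs in image: 14 / 15 needed
  → (2,1) hit at k=9 and k=11

Answer: NOT A VALID PRODUCT — duplicate pair at indices 11,9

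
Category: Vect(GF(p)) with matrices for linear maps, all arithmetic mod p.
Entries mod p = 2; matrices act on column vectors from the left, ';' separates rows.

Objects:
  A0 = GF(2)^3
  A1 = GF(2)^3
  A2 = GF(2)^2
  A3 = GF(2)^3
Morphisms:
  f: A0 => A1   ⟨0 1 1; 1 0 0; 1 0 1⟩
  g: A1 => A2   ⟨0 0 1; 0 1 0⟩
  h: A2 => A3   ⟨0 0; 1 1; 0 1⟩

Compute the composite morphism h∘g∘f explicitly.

Answer: ⟨0 0 0; 0 0 1; 1 0 0⟩

Trace:
  e0=[1,0,0] f=>[0,1,1] g=>[1,1] h=>[0,0,1]
  e1=[0,1,0] f=>[1,0,0] g=>[0,0] h=>[0,0,0]
  e2=[0,0,1] f=>[1,0,1] g=>[1,0] h=>[0,1,0]
⟦path⟧: ⟨0 0 0; 0 0 1; 1 0 0⟩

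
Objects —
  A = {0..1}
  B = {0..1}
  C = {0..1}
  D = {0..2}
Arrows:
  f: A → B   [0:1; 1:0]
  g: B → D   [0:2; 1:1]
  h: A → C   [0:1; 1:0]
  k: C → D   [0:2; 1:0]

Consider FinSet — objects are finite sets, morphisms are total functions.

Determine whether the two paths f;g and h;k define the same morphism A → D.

Along f;g (path 1):
  0 f→1 g→1
  1 f→0 g→2
  composite₁ = [0:1; 1:2]
Along h;k (path 2):
  0 h→1 k→0
  1 h→0 k→2
  composite₂ = [0:0; 1:2]
Equal? differ; not commutative

Answer: DOES NOT COMMUTE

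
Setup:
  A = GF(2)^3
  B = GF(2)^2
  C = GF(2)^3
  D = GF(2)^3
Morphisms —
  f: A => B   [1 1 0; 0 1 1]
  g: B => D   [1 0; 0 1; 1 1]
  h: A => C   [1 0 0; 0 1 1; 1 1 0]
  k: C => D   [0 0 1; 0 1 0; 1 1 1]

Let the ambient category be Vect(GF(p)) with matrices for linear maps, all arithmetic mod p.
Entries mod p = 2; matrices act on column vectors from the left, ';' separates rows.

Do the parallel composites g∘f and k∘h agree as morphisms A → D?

Along f;g (path 1):
  e0=⟨1,0,0⟩ f=>⟨1,0⟩ g=>⟨1,0,1⟩
  e1=⟨0,1,0⟩ f=>⟨1,1⟩ g=>⟨1,1,0⟩
  e2=⟨0,0,1⟩ f=>⟨0,1⟩ g=>⟨0,1,1⟩
  composite₁ = [1 1 0; 0 1 1; 1 0 1]
Along h;k (path 2):
  e0=⟨1,0,0⟩ h=>⟨1,0,1⟩ k=>⟨1,0,0⟩
  e1=⟨0,1,0⟩ h=>⟨0,1,1⟩ k=>⟨1,1,0⟩
  e2=⟨0,0,1⟩ h=>⟨0,1,0⟩ k=>⟨0,1,1⟩
  composite₂ = [1 1 0; 0 1 1; 0 0 1]
Equal? NO — does not commute

Answer: DOES NOT COMMUTE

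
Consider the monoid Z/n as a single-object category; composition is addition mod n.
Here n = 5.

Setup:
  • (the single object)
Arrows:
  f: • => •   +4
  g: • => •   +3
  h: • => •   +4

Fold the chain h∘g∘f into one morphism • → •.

Answer: +1

Work:
  0 +4≡4 +3≡2 +4≡1  (mod 5)
⟦path⟧: +1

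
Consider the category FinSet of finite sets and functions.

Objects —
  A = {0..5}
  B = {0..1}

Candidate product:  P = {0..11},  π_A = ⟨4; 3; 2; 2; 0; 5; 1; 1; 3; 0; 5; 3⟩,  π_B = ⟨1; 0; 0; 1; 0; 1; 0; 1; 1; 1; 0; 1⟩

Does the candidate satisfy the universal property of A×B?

|A|·|B| = 6·2 = 12;  |P| = 12
Check the pairing map k ↦ (π_A(k), π_B(k)):
  0 ↦ (4,1)
  1 ↦ (3,0)
  2 ↦ (2,0)
  3 ↦ (2,1)
  4 ↦ (0,0)
  5 ↦ (5,1)
  6 ↦ (1,0)
  7 ↦ (1,1)
  8 ↦ (3,1)
  9 ↦ (0,1)
  10 ↦ (5,0)
  11 ↦ (3,1)  ✗ repeats pair of k=8
distinct pairs in image: 11 / 12 needed
  → (3,1) hit at k=8 and k=11

Answer: NOT A VALID PRODUCT — duplicate pair at indices 8,11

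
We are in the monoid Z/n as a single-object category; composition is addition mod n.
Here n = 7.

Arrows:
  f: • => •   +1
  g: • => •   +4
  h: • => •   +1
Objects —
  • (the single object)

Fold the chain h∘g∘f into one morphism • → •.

  0 +1≡1 +4≡5 +1≡6  (mod 7)
result: +6

Answer: +6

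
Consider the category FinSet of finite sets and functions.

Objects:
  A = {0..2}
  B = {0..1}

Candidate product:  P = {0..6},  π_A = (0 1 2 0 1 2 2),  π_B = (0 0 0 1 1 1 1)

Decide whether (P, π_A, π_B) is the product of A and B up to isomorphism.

Answer: NOT A VALID PRODUCT — |P|=7 ≠ |A|·|B|=6

Derivation:
|A|·|B| = 3·2 = 6;  |P| = 7
  → cardinalities differ; no bijection possible.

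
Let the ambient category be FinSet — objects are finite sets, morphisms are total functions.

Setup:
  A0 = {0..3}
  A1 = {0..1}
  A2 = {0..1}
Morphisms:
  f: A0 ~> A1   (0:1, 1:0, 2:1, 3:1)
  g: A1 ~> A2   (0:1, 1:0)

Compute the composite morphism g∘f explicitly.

Answer: (0:0, 1:1, 2:0, 3:0)

Work:
  0 f~>1 g~>0
  1 f~>0 g~>1
  2 f~>1 g~>0
  3 f~>1 g~>0
result: (0:0, 1:1, 2:0, 3:0)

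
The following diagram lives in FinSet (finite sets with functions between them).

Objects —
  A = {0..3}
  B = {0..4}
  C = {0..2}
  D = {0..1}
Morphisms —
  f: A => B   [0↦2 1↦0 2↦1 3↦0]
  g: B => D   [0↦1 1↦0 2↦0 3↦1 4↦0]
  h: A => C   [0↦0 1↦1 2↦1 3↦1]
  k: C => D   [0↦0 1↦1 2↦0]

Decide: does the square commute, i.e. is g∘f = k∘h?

1) trace f;g:
  0 f=>2 g=>0
  1 f=>0 g=>1
  2 f=>1 g=>0
  3 f=>0 g=>1
  composite₁ = [0↦0 1↦1 2↦0 3↦1]
2) trace h;k:
  0 h=>0 k=>0
  1 h=>1 k=>1
  2 h=>1 k=>1
  3 h=>1 k=>1
  composite₂ = [0↦0 1↦1 2↦1 3↦1]
Equal? distinct morphisms ✗

Answer: DOES NOT COMMUTE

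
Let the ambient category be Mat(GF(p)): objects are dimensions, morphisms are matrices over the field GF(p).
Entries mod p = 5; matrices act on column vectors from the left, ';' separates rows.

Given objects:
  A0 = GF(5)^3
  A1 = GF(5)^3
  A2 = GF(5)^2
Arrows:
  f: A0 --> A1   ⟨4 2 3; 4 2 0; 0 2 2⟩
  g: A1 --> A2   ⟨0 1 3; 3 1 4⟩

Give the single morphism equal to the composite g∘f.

  e0=[1,0,0] f-->[4,4,0] g-->[4,1]
  e1=[0,1,0] f-->[2,2,2] g-->[3,1]
  e2=[0,0,1] f-->[3,0,2] g-->[1,2]
result: ⟨4 3 1; 1 1 2⟩

Answer: ⟨4 3 1; 1 1 2⟩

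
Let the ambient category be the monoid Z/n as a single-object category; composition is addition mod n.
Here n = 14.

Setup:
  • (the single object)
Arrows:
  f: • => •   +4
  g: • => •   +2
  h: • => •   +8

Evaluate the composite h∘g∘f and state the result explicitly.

  0 +4≡4 +2≡6 +8≡0  (mod 14)
⟦path⟧: +0

Answer: +0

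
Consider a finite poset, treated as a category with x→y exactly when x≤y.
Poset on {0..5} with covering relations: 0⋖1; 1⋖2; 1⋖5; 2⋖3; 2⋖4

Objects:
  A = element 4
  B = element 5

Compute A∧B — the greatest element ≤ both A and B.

Lower bounds of A=4 and B=5: {0,1}
  0 ⊑ 1
  1 ⊑ 1
glb = 1

Answer: A∧B = 1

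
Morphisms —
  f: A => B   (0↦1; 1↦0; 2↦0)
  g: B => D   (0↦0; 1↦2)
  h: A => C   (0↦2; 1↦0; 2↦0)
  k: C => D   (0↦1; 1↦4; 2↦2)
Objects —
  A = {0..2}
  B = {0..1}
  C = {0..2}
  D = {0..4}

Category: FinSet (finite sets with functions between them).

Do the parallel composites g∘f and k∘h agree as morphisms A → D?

Path 1 = f;g:
  0 f=>1 g=>2
  1 f=>0 g=>0
  2 f=>0 g=>0
  composite₁ = (0↦2; 1↦0; 2↦0)
Path 2 = h;k:
  0 h=>2 k=>2
  1 h=>0 k=>1
  2 h=>0 k=>1
  composite₂ = (0↦2; 1↦1; 2↦1)
Equal? distinct morphisms ✗

Answer: DOES NOT COMMUTE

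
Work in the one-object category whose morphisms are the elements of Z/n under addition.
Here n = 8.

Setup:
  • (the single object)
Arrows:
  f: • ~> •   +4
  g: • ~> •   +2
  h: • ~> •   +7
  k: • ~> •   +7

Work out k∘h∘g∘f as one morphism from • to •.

Answer: +4

Trace:
  0 +4≡4 +2≡6 +7≡5 +7≡4  (mod 8)
⟦path⟧: +4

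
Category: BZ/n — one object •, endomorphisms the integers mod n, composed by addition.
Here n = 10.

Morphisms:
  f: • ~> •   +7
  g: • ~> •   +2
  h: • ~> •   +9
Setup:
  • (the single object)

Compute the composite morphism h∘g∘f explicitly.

Answer: +8

Trace:
  0 +7≡7 +2≡9 +9≡8  (mod 10)
⟦path⟧: +8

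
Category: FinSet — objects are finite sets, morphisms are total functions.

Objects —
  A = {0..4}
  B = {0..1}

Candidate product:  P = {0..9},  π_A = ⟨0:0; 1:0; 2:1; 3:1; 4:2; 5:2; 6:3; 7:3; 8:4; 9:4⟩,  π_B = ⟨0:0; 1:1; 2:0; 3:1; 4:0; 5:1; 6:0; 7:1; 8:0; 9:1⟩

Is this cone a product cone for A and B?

|A|·|B| = 5·2 = 10;  |P| = 10
Check the pairing map k ↦ (π_A(k), π_B(k)):
  0 : (0,0)
  1 : (0,1)
  2 : (1,0)
  3 : (1,1)
  4 : (2,0)
  5 : (2,1)
  6 : (3,0)
  7 : (3,1)
  8 : (4,0)
  9 : (4,1)
distinct pairs in image: 10 / 10 needed
  → bijection onto A×B; projections well-typed.

Answer: VALID PRODUCT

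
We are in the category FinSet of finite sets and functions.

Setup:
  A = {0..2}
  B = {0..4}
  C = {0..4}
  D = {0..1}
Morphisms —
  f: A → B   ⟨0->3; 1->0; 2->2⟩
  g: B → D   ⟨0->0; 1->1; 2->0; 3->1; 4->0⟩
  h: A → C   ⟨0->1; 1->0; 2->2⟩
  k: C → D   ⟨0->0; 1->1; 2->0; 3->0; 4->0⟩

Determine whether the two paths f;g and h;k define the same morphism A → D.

Answer: COMMUTES

Work:
Along f;g (path 1):
  0 f→3 g→1
  1 f→0 g→0
  2 f→2 g→0
  result₁ = ⟨0->1; 1->0; 2->0⟩
Along h;k (path 2):
  0 h→1 k→1
  1 h→0 k→0
  2 h→2 k→0
  result₂ = ⟨0->1; 1->0; 2->0⟩
Equal? equal; square commutes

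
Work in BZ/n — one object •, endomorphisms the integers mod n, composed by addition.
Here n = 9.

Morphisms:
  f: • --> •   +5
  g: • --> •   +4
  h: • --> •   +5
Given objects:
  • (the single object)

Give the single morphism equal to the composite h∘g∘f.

  0 +5≡5 +4≡0 +5≡5  (mod 9)
⟦path⟧: +5

Answer: +5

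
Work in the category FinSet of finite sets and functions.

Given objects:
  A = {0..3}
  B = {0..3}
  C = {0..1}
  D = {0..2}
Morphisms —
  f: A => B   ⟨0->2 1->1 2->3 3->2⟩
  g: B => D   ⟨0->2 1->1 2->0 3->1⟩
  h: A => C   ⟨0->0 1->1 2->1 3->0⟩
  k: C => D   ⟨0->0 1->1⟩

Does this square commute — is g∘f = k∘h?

Answer: COMMUTES

Work:
1) trace f;g:
  0 f=>2 g=>0
  1 f=>1 g=>1
  2 f=>3 g=>1
  3 f=>2 g=>0
  composite₁ = ⟨0->0 1->1 2->1 3->0⟩
2) trace h;k:
  0 h=>0 k=>0
  1 h=>1 k=>1
  2 h=>1 k=>1
  3 h=>0 k=>0
  composite₂ = ⟨0->0 1->1 2->1 3->0⟩
Equal? equal; square commutes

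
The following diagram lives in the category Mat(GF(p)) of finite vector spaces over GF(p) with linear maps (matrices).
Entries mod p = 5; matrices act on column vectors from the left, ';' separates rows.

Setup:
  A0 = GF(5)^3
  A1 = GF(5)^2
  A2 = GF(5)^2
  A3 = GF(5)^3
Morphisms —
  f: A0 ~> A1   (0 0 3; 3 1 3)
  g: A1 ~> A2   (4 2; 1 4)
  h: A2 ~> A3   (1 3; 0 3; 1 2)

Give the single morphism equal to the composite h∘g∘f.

Answer: (2 4 3; 1 2 0; 0 0 3)

Derivation:
  e0=⟨1,0,0⟩ f~>⟨0,3⟩ g~>⟨1,2⟩ h~>⟨2,1,0⟩
  e1=⟨0,1,0⟩ f~>⟨0,1⟩ g~>⟨2,4⟩ h~>⟨4,2,0⟩
  e2=⟨0,0,1⟩ f~>⟨3,3⟩ g~>⟨3,0⟩ h~>⟨3,0,3⟩
result: (2 4 3; 1 2 0; 0 0 3)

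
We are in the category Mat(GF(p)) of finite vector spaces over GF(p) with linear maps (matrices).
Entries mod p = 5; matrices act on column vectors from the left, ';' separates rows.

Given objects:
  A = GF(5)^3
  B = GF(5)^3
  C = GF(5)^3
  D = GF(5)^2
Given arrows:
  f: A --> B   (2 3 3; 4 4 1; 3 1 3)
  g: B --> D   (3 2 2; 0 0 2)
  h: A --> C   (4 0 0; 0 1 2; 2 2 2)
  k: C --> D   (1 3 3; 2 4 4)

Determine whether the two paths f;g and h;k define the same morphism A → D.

Along f;g (path 1):
  e0=(1,0,0) f-->(2,4,3) g-->(0,1)
  e1=(0,1,0) f-->(3,4,1) g-->(4,2)
  e2=(0,0,1) f-->(3,1,3) g-->(2,1)
  result₁ = (0 4 2; 1 2 1)
Along h;k (path 2):
  e0=(1,0,0) h-->(4,0,2) k-->(0,1)
  e1=(0,1,0) h-->(0,1,2) k-->(4,2)
  e2=(0,0,1) h-->(0,2,2) k-->(2,1)
  result₂ = (0 4 2; 1 2 1)
Equal? equal; square commutes

Answer: COMMUTES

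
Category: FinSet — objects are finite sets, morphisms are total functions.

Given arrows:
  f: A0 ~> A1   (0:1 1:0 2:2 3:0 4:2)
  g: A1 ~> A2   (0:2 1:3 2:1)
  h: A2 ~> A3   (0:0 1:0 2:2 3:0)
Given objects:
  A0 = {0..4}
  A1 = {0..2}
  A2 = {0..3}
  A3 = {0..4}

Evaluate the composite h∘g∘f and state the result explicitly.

  0 f~>1 g~>3 h~>0
  1 f~>0 g~>2 h~>2
  2 f~>2 g~>1 h~>0
  3 f~>0 g~>2 h~>2
  4 f~>2 g~>1 h~>0
result: (0:0 1:2 2:0 3:2 4:0)

Answer: (0:0 1:2 2:0 3:2 4:0)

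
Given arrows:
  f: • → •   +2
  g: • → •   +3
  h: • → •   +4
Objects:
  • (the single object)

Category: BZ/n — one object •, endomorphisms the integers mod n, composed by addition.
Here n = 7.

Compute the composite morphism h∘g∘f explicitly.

  0 +2≡2 +3≡5 +4≡2  (mod 7)
composite: +2

Answer: +2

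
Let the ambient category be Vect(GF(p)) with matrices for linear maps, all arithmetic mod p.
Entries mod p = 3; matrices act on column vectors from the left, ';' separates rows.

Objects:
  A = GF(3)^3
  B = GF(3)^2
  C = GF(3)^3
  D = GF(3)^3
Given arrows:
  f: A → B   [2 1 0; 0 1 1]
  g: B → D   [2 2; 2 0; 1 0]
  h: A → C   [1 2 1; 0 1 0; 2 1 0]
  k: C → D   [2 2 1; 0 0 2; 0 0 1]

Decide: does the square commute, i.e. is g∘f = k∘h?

1) trace f;g:
  e0=(1,0,0) f→(2,0) g→(1,1,2)
  e1=(0,1,0) f→(1,1) g→(1,2,1)
  e2=(0,0,1) f→(0,1) g→(2,0,0)
  result₁ = [1 1 2; 1 2 0; 2 1 0]
2) trace h;k:
  e0=(1,0,0) h→(1,0,2) k→(1,1,2)
  e1=(0,1,0) h→(2,1,1) k→(1,2,1)
  e2=(0,0,1) h→(1,0,0) k→(2,0,0)
  result₂ = [1 1 2; 1 2 0; 2 1 0]
Equal? equal; square commutes

Answer: COMMUTES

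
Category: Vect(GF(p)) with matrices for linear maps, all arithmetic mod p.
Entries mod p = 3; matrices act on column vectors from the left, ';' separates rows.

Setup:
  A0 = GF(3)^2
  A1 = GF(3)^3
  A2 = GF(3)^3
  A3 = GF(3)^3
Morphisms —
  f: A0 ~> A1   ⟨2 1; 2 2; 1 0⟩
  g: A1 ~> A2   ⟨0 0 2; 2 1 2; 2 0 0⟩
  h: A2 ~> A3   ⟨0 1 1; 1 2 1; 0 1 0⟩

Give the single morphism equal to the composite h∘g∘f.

  e0=⟨1,0⟩ f~>⟨2,2,1⟩ g~>⟨2,2,1⟩ h~>⟨0,1,2⟩
  e1=⟨0,1⟩ f~>⟨1,2,0⟩ g~>⟨0,1,2⟩ h~>⟨0,1,1⟩
⟦path⟧: ⟨0 0; 1 1; 2 1⟩

Answer: ⟨0 0; 1 1; 2 1⟩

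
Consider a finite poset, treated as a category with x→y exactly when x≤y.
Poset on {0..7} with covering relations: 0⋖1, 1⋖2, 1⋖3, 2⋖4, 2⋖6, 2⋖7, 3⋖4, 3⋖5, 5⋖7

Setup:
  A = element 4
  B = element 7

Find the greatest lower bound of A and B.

Lower bounds of A=4 and B=7: {0,1,2,3}
  maximal lower bounds 2 and 3 are incomparable: neither 2<=3 nor 3<=2
→ no greatest lower bound exists

Answer: NO MEET EXISTS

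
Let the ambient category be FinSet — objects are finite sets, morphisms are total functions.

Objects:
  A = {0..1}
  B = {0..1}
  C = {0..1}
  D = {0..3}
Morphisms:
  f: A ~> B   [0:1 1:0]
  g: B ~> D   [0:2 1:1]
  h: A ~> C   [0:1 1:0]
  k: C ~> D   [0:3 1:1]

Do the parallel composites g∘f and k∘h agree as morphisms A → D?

Answer: DOES NOT COMMUTE

Trace:
Path 1 = f;g:
  0 f~>1 g~>1
  1 f~>0 g~>2
  result₁ = [0:1 1:2]
Path 2 = h;k:
  0 h~>1 k~>1
  1 h~>0 k~>3
  result₂ = [0:1 1:3]
Equal? differ; not commutative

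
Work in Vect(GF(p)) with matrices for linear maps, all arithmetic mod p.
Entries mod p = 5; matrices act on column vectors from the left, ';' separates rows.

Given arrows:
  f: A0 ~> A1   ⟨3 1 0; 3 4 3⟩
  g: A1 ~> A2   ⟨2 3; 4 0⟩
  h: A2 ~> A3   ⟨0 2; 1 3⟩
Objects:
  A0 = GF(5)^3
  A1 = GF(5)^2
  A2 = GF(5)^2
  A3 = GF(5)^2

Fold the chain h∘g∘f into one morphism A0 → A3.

Answer: ⟨4 3 0; 1 1 4⟩

Work:
  e0=(1,0,0) f~>(3,3) g~>(0,2) h~>(4,1)
  e1=(0,1,0) f~>(1,4) g~>(4,4) h~>(3,1)
  e2=(0,0,1) f~>(0,3) g~>(4,0) h~>(0,4)
composite: ⟨4 3 0; 1 1 4⟩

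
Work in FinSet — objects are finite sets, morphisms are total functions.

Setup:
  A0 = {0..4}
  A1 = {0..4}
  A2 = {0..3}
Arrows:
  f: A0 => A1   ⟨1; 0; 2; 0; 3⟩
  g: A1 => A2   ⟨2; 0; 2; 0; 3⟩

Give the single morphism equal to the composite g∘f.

  0 f=>1 g=>0
  1 f=>0 g=>2
  2 f=>2 g=>2
  3 f=>0 g=>2
  4 f=>3 g=>0
⟦path⟧: ⟨0; 2; 2; 2; 0⟩

Answer: ⟨0; 2; 2; 2; 0⟩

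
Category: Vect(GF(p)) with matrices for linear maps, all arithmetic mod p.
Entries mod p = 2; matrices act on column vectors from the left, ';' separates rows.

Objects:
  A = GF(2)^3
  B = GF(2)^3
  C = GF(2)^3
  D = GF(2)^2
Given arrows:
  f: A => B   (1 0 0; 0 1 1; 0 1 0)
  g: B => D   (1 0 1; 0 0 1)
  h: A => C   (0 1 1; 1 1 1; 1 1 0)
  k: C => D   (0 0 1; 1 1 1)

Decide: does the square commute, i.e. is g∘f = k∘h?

Path 1 = f;g:
  e0=⟨1,0,0⟩ f=>⟨1,0,0⟩ g=>⟨1,0⟩
  e1=⟨0,1,0⟩ f=>⟨0,1,1⟩ g=>⟨1,1⟩
  e2=⟨0,0,1⟩ f=>⟨0,1,0⟩ g=>⟨0,0⟩
  ⟦path⟧₁ = (1 1 0; 0 1 0)
Path 2 = h;k:
  e0=⟨1,0,0⟩ h=>⟨0,1,1⟩ k=>⟨1,0⟩
  e1=⟨0,1,0⟩ h=>⟨1,1,1⟩ k=>⟨1,1⟩
  e2=⟨0,0,1⟩ h=>⟨1,1,0⟩ k=>⟨0,0⟩
  ⟦path⟧₂ = (1 1 0; 0 1 0)
Equal? equal; square commutes

Answer: COMMUTES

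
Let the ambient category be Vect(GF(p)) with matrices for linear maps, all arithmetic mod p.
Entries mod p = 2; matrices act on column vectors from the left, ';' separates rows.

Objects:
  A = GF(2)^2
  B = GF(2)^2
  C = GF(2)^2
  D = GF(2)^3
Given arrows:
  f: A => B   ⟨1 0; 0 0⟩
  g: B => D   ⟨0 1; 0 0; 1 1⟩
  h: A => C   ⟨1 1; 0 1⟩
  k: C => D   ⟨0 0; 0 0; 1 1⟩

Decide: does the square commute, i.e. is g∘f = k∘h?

Path 1 = f;g:
  e0=(1,0) f=>(1,0) g=>(0,0,1)
  e1=(0,1) f=>(0,0) g=>(0,0,0)
  ⟦path⟧₁ = ⟨0 0; 0 0; 1 0⟩
Path 2 = h;k:
  e0=(1,0) h=>(1,0) k=>(0,0,1)
  e1=(0,1) h=>(1,1) k=>(0,0,0)
  ⟦path⟧₂ = ⟨0 0; 0 0; 1 0⟩
Equal? YES — commutes

Answer: COMMUTES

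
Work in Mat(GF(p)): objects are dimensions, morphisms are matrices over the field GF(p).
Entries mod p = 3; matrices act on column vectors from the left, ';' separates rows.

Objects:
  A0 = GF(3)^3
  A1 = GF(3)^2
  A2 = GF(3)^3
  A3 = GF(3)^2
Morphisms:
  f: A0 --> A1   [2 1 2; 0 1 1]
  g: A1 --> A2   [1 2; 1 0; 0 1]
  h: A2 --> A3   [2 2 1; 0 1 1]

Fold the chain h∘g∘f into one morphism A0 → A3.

  e0=(1,0,0) f-->(2,0) g-->(2,2,0) h-->(2,2)
  e1=(0,1,0) f-->(1,1) g-->(0,1,1) h-->(0,2)
  e2=(0,0,1) f-->(2,1) g-->(1,2,1) h-->(1,0)
composite: [2 0 1; 2 2 0]

Answer: [2 0 1; 2 2 0]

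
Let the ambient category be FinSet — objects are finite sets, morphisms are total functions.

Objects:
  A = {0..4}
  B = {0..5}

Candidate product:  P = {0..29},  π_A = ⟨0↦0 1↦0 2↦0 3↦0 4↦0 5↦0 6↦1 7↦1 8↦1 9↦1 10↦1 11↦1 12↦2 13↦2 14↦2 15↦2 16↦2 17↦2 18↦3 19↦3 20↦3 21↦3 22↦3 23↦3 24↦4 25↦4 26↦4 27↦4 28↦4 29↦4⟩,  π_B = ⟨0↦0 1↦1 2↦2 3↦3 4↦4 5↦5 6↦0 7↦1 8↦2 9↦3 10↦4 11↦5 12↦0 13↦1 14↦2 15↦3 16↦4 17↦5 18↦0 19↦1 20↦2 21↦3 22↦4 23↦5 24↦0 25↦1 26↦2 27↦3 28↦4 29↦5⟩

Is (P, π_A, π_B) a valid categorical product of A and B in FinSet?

|A|·|B| = 5·6 = 30;  |P| = 30
Check the pairing map k ↦ (π_A(k), π_B(k)):
  0 ↦ (0,0)
  1 ↦ (0,1)
  2 ↦ (0,2)
  3 ↦ (0,3)
  4 ↦ (0,4)
  5 ↦ (0,5)
  6 ↦ (1,0)
  7 ↦ (1,1)
  8 ↦ (1,2)
  9 ↦ (1,3)
  10 ↦ (1,4)
  11 ↦ (1,5)
  12 ↦ (2,0)
  13 ↦ (2,1)
  14 ↦ (2,2)
  15 ↦ (2,3)
  16 ↦ (2,4)
  17 ↦ (2,5)
  18 ↦ (3,0)
  19 ↦ (3,1)
  20 ↦ (3,2)
  21 ↦ (3,3)
  22 ↦ (3,4)
  23 ↦ (3,5)
  24 ↦ (4,0)
  25 ↦ (4,1)
  26 ↦ (4,2)
  27 ↦ (4,3)
  28 ↦ (4,4)
  29 ↦ (4,5)
distinct pairs in image: 30 / 30 needed
  → bijection onto A×B; projections well-typed.

Answer: VALID PRODUCT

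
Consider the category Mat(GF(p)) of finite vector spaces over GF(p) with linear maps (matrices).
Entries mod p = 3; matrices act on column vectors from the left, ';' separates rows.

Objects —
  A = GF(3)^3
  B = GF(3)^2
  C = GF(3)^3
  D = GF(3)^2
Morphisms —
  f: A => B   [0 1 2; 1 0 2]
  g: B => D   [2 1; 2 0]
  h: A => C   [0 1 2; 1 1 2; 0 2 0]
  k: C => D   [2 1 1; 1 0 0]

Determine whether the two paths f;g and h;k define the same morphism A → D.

Answer: DOES NOT COMMUTE

Trace:
Path 1 = f;g:
  e0=(1,0,0) f=>(0,1) g=>(1,0)
  e1=(0,1,0) f=>(1,0) g=>(2,2)
  e2=(0,0,1) f=>(2,2) g=>(0,1)
  composite₁ = [1 2 0; 0 2 1]
Path 2 = h;k:
  e0=(1,0,0) h=>(0,1,0) k=>(1,0)
  e1=(0,1,0) h=>(1,1,2) k=>(2,1)
  e2=(0,0,1) h=>(2,2,0) k=>(0,2)
  composite₂ = [1 2 0; 0 1 2]
Equal? differ; not commutative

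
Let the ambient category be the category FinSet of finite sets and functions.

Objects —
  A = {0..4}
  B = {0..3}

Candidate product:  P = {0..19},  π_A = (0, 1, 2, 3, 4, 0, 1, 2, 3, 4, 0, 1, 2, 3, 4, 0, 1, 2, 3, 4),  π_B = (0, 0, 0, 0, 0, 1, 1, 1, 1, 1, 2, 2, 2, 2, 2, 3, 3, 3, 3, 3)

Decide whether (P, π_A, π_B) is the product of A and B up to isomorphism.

|A|·|B| = 5·4 = 20;  |P| = 20
Check the pairing map k ↦ (π_A(k), π_B(k)):
  0 ↦ (0,0)
  1 ↦ (1,0)
  2 ↦ (2,0)
  3 ↦ (3,0)
  4 ↦ (4,0)
  5 ↦ (0,1)
  6 ↦ (1,1)
  7 ↦ (2,1)
  8 ↦ (3,1)
  9 ↦ (4,1)
  10 ↦ (0,2)
  11 ↦ (1,2)
  12 ↦ (2,2)
  13 ↦ (3,2)
  14 ↦ (4,2)
  15 ↦ (0,3)
  16 ↦ (1,3)
  17 ↦ (2,3)
  18 ↦ (3,3)
  19 ↦ (4,3)
distinct pairs in image: 20 / 20 needed
  → bijection onto A×B; projections well-typed.

Answer: VALID PRODUCT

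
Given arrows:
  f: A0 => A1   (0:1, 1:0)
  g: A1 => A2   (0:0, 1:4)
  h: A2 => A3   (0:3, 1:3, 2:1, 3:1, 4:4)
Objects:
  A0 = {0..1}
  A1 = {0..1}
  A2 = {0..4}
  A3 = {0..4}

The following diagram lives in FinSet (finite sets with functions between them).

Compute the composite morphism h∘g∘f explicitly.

Answer: (0:4, 1:3)

Trace:
  0 f=>1 g=>4 h=>4
  1 f=>0 g=>0 h=>3
result: (0:4, 1:3)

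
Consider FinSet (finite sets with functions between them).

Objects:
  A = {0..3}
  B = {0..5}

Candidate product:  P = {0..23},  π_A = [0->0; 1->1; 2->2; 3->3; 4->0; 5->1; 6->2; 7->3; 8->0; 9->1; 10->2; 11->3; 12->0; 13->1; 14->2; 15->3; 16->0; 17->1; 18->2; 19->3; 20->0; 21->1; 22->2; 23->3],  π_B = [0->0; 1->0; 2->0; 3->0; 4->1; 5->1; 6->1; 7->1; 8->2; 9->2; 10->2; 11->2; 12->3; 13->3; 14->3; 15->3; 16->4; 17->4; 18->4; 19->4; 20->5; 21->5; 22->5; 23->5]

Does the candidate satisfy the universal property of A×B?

Answer: VALID PRODUCT

Work:
|A|·|B| = 4·6 = 24;  |P| = 24
Check the pairing map k ↦ (π_A(k), π_B(k)):
  0 -> (0,0)
  1 -> (1,0)
  2 -> (2,0)
  3 -> (3,0)
  4 -> (0,1)
  5 -> (1,1)
  6 -> (2,1)
  7 -> (3,1)
  8 -> (0,2)
  9 -> (1,2)
  10 -> (2,2)
  11 -> (3,2)
  12 -> (0,3)
  13 -> (1,3)
  14 -> (2,3)
  15 -> (3,3)
  16 -> (0,4)
  17 -> (1,4)
  18 -> (2,4)
  19 -> (3,4)
  20 -> (0,5)
  21 -> (1,5)
  22 -> (2,5)
  23 -> (3,5)
distinct pairs in image: 24 / 24 needed
  → bijection onto A×B; projections well-typed.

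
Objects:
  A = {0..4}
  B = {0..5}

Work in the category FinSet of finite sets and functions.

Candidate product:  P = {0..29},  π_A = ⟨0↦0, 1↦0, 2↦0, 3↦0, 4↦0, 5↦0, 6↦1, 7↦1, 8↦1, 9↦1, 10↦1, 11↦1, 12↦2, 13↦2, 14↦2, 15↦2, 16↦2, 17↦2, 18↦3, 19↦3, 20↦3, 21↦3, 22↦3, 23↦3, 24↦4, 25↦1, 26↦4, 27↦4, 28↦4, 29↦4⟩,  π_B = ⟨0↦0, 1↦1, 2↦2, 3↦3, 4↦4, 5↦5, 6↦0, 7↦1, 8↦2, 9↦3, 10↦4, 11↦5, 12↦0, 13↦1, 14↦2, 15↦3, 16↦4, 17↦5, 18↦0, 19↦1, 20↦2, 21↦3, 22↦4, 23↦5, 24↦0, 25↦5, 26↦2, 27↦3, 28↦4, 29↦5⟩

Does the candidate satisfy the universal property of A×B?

Answer: NOT A VALID PRODUCT — duplicate pair at indices 11,25

Work:
|A|·|B| = 5·6 = 30;  |P| = 30
Check the pairing map k ↦ (π_A(k), π_B(k)):
  0 ↦ (0,0)
  1 ↦ (0,1)
  2 ↦ (0,2)
  3 ↦ (0,3)
  4 ↦ (0,4)
  5 ↦ (0,5)
  6 ↦ (1,0)
  7 ↦ (1,1)
  8 ↦ (1,2)
  9 ↦ (1,3)
  10 ↦ (1,4)
  11 ↦ (1,5)
  12 ↦ (2,0)
  13 ↦ (2,1)
  14 ↦ (2,2)
  15 ↦ (2,3)
  16 ↦ (2,4)
  17 ↦ (2,5)
  18 ↦ (3,0)
  19 ↦ (3,1)
  20 ↦ (3,2)
  21 ↦ (3,3)
  22 ↦ (3,4)
  23 ↦ (3,5)
  24 ↦ (4,0)
  25 ↦ (1,5)  ✗ repeats pair of k=11
  26 ↦ (4,2)
  27 ↦ (4,3)
  28 ↦ (4,4)
  29 ↦ (4,5)
distinct pairs in image: 29 / 30 needed
  → (1,5) hit at k=11 and k=25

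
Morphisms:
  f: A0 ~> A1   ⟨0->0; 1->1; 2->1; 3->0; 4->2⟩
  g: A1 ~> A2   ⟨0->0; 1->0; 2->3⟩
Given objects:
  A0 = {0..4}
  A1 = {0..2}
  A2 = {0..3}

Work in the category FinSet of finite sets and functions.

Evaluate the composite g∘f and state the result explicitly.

  0 f~>0 g~>0
  1 f~>1 g~>0
  2 f~>1 g~>0
  3 f~>0 g~>0
  4 f~>2 g~>3
composite: ⟨0->0; 1->0; 2->0; 3->0; 4->3⟩

Answer: ⟨0->0; 1->0; 2->0; 3->0; 4->3⟩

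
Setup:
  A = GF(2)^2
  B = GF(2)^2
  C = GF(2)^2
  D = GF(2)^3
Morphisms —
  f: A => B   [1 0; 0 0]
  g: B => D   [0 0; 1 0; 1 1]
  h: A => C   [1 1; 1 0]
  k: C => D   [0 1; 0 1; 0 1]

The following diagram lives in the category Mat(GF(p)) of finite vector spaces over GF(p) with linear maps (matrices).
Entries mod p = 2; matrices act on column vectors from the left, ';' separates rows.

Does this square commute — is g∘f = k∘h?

Along f;g (path 1):
  e0=⟨1,0⟩ f=>⟨1,0⟩ g=>⟨0,1,1⟩
  e1=⟨0,1⟩ f=>⟨0,0⟩ g=>⟨0,0,0⟩
  composite₁ = [0 0; 1 0; 1 0]
Along h;k (path 2):
  e0=⟨1,0⟩ h=>⟨1,1⟩ k=>⟨1,1,1⟩
  e1=⟨0,1⟩ h=>⟨1,0⟩ k=>⟨0,0,0⟩
  composite₂ = [1 0; 1 0; 1 0]
Equal? NO — does not commute

Answer: DOES NOT COMMUTE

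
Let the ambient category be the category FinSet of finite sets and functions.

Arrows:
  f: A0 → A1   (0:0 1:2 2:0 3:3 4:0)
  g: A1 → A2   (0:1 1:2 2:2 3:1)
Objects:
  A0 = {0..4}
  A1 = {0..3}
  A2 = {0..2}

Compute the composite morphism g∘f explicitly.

  0 f→0 g→1
  1 f→2 g→2
  2 f→0 g→1
  3 f→3 g→1
  4 f→0 g→1
⟦path⟧: (0:1 1:2 2:1 3:1 4:1)

Answer: (0:1 1:2 2:1 3:1 4:1)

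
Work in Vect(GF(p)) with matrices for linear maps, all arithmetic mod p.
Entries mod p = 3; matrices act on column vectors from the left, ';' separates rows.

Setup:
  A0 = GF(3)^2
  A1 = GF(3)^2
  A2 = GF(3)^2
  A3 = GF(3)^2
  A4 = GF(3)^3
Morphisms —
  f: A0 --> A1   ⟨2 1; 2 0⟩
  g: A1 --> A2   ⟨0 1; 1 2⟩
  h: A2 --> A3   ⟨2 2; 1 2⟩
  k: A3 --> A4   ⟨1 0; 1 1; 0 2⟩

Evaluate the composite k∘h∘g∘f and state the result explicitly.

Answer: ⟨1 2; 0 1; 1 1⟩

Trace:
  e0=(1,0) f-->(2,2) g-->(2,0) h-->(1,2) k-->(1,0,1)
  e1=(0,1) f-->(1,0) g-->(0,1) h-->(2,2) k-->(2,1,1)
composite: ⟨1 2; 0 1; 1 1⟩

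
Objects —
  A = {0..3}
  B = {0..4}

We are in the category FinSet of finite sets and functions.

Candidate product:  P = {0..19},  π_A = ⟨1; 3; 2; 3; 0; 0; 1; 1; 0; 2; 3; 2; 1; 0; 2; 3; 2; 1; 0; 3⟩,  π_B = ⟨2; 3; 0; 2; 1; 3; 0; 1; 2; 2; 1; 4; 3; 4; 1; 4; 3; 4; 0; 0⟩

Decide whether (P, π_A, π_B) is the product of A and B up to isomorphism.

|A|·|B| = 4·5 = 20;  |P| = 20
Check the pairing map k ↦ (π_A(k), π_B(k)):
  0 -> (1,2)
  1 -> (3,3)
  2 -> (2,0)
  3 -> (3,2)
  4 -> (0,1)
  5 -> (0,3)
  6 -> (1,0)
  7 -> (1,1)
  8 -> (0,2)
  9 -> (2,2)
  10 -> (3,1)
  11 -> (2,4)
  12 -> (1,3)
  13 -> (0,4)
  14 -> (2,1)
  15 -> (3,4)
  16 -> (2,3)
  17 -> (1,4)
  18 -> (0,0)
  19 -> (3,0)
distinct pairs in image: 20 / 20 needed
  → bijection onto A×B; projections well-typed.

Answer: VALID PRODUCT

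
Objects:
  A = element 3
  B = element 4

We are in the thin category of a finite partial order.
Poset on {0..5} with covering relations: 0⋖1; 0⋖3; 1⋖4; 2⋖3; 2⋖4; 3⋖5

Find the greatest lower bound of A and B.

Answer: NO MEET EXISTS

Derivation:
{x : x<=A ∧ x<=B} = {0,2}  (A=3, B=4)
  maximal lower bounds 0 and 2 are incomparable: neither 0<=2 nor 2<=0
→ no greatest lower bound exists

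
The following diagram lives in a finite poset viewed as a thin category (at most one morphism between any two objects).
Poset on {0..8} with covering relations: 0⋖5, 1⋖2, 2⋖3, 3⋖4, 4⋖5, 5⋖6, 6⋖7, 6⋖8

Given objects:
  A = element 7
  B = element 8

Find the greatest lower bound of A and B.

{x : x⊑A ∧ x⊑B} = {0,1,2,3,4,5,6}  (A=7, B=8)
  0 ⊑ 6
  1 ⊑ 6
  2 ⊑ 6
  3 ⊑ 6
  4 ⊑ 6
  5 ⊑ 6
  6 ⊑ 6
glb = 6

Answer: A∧B = 6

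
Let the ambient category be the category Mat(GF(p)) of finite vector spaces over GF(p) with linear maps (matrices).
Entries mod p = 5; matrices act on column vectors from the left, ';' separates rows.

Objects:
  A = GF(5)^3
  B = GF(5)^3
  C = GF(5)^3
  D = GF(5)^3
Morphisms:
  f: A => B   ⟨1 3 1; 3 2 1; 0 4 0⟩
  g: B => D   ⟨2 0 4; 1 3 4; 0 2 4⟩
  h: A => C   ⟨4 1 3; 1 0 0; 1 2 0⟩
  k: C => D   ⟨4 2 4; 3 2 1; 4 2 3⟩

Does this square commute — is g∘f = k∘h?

Along f;g (path 1):
  e0=[1,0,0] f=>[1,3,0] g=>[2,0,1]
  e1=[0,1,0] f=>[3,2,4] g=>[2,0,0]
  e2=[0,0,1] f=>[1,1,0] g=>[2,4,2]
  ⟦path⟧₁ = ⟨2 2 2; 0 0 4; 1 0 2⟩
Along h;k (path 2):
  e0=[1,0,0] h=>[4,1,1] k=>[2,0,1]
  e1=[0,1,0] h=>[1,0,2] k=>[2,0,0]
  e2=[0,0,1] h=>[3,0,0] k=>[2,4,2]
  ⟦path⟧₂ = ⟨2 2 2; 0 0 4; 1 0 2⟩
Equal? YES — commutes

Answer: COMMUTES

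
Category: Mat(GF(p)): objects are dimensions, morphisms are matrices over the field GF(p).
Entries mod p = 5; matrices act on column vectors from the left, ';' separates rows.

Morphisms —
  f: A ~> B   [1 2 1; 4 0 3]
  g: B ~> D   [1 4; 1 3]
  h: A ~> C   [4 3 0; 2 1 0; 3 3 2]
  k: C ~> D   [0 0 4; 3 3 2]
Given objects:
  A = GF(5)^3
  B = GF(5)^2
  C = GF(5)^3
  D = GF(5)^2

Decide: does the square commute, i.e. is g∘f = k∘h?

Answer: DOES NOT COMMUTE

Trace:
Path 1 = f;g:
  e0=⟨1,0,0⟩ f~>⟨1,4⟩ g~>⟨2,3⟩
  e1=⟨0,1,0⟩ f~>⟨2,0⟩ g~>⟨2,2⟩
  e2=⟨0,0,1⟩ f~>⟨1,3⟩ g~>⟨3,0⟩
  result₁ = [2 2 3; 3 2 0]
Path 2 = h;k:
  e0=⟨1,0,0⟩ h~>⟨4,2,3⟩ k~>⟨2,4⟩
  e1=⟨0,1,0⟩ h~>⟨3,1,3⟩ k~>⟨2,3⟩
  e2=⟨0,0,1⟩ h~>⟨0,0,2⟩ k~>⟨3,4⟩
  result₂ = [2 2 3; 4 3 4]
Equal? distinct morphisms ✗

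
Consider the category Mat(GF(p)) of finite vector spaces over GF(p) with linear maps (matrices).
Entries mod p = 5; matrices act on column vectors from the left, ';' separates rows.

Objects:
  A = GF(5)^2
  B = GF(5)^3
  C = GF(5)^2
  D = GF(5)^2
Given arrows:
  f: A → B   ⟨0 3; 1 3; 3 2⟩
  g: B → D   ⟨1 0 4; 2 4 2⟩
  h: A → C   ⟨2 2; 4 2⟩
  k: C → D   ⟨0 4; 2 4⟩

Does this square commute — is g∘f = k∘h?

Answer: DOES NOT COMMUTE

Derivation:
Path 1 = f;g:
  e0=(1,0) f→(0,1,3) g→(2,0)
  e1=(0,1) f→(3,3,2) g→(1,2)
  composite₁ = ⟨2 1; 0 2⟩
Path 2 = h;k:
  e0=(1,0) h→(2,4) k→(1,0)
  e1=(0,1) h→(2,2) k→(3,2)
  composite₂ = ⟨1 3; 0 2⟩
Equal? distinct morphisms ✗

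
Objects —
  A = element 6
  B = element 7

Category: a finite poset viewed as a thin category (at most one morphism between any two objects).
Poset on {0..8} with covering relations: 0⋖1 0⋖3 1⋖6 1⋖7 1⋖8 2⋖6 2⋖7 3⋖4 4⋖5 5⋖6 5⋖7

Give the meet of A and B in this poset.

Lower bounds of A=6 and B=7: {0,1,2,3,4,5}
  maximal lower bounds 1 and 2 are incomparable: neither 1<=2 nor 2<=1
→ no greatest lower bound exists

Answer: NO MEET EXISTS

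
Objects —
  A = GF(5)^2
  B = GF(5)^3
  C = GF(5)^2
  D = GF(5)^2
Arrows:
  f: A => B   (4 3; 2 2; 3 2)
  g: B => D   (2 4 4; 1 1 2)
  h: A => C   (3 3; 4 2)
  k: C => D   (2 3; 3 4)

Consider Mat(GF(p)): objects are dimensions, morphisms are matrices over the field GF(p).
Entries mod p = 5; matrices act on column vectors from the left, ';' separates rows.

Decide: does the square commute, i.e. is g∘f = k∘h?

Answer: DOES NOT COMMUTE

Work:
1) trace f;g:
  e0=(1,0) f=>(4,2,3) g=>(3,2)
  e1=(0,1) f=>(3,2,2) g=>(2,4)
  composite₁ = (3 2; 2 4)
2) trace h;k:
  e0=(1,0) h=>(3,4) k=>(3,0)
  e1=(0,1) h=>(3,2) k=>(2,2)
  composite₂ = (3 2; 0 2)
Equal? distinct morphisms ✗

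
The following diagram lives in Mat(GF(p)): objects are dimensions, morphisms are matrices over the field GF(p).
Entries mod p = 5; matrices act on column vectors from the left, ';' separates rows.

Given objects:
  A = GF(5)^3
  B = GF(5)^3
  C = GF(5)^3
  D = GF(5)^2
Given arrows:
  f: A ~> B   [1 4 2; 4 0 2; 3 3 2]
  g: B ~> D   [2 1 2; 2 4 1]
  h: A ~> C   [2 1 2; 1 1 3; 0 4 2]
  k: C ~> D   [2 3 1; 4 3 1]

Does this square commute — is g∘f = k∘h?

Along f;g (path 1):
  e0=⟨1,0,0⟩ f~>⟨1,4,3⟩ g~>⟨2,1⟩
  e1=⟨0,1,0⟩ f~>⟨4,0,3⟩ g~>⟨4,1⟩
  e2=⟨0,0,1⟩ f~>⟨2,2,2⟩ g~>⟨0,4⟩
  composite₁ = [2 4 0; 1 1 4]
Along h;k (path 2):
  e0=⟨1,0,0⟩ h~>⟨2,1,0⟩ k~>⟨2,1⟩
  e1=⟨0,1,0⟩ h~>⟨1,1,4⟩ k~>⟨4,1⟩
  e2=⟨0,0,1⟩ h~>⟨2,3,2⟩ k~>⟨0,4⟩
  composite₂ = [2 4 0; 1 1 4]
Equal? same morphism ✓

Answer: COMMUTES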